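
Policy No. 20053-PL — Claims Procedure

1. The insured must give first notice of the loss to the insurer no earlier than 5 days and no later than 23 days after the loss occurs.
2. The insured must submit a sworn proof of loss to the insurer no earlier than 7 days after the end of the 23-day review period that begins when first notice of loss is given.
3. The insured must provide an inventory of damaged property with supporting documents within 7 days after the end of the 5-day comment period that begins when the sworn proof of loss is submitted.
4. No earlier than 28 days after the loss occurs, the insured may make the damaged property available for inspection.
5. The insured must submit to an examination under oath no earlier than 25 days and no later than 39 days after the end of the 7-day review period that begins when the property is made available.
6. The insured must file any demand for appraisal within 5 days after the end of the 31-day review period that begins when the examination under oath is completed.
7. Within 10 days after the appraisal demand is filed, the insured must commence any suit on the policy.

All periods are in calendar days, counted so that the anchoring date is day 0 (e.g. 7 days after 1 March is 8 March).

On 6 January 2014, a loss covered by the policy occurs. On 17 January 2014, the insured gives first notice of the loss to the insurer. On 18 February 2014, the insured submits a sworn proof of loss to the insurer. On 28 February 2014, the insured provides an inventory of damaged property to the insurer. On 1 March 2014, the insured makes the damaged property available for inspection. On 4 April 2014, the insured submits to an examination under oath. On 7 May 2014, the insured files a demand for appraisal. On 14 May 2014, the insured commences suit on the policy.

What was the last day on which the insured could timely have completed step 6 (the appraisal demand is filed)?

The examination under oath is completed on 4 April 2014; the 31-day review period therefore ends 5 May 2014, and step 6 runs from that date. 5 days after 5 May 2014 is 10 May 2014.

10 May 2014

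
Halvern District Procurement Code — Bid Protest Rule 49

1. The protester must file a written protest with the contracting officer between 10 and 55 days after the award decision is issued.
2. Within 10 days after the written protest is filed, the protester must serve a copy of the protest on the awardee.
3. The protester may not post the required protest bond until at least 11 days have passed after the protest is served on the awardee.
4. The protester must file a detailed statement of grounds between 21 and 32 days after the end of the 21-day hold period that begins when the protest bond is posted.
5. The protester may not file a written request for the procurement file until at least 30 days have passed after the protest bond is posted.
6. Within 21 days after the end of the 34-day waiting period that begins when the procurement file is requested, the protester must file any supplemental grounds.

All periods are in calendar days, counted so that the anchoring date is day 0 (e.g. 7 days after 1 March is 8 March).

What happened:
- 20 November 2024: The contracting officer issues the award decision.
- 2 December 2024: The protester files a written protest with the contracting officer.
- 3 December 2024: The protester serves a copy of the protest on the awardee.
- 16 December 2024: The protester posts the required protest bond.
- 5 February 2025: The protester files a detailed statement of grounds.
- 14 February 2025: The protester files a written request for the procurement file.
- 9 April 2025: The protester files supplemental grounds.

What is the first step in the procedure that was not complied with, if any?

None — every step was satisfied

Step 1: the window is 10–55 days after 20 November 2024 (when the award decision is issued), so 30 November 2024 through 14 January 2025; done 2 December 2024 — within the window.
Step 2: 10 days after 2 December 2024 (when the written protest is filed) is 12 December 2024; completed 3 December 2024, before the deadline.
Step 3: the earliest permitted date is 11 days after 3 December 2024 (when the protest is served on the awardee), i.e. 14 December 2024; done 16 December 2024 — permitted.
Step 4: the window is 21–32 days after 6 January 2025 (end of the 21-day hold period, which began when the protest bond is posted on 16 December 2024), so 27 January 2025 through 7 February 2025; 5 February 2025 falls inside that range.
Step 5: the earliest permitted date is 30 days after 16 December 2024 (when the protest bond is posted), i.e. 15 January 2025; 14 February 2025 is on or after that date.
Step 6: 21 days after 20 March 2025 (end of the 34-day waiting period, which began when the procurement file is requested on 14 February 2025) is 10 April 2025; 9 April 2025 is within that limit.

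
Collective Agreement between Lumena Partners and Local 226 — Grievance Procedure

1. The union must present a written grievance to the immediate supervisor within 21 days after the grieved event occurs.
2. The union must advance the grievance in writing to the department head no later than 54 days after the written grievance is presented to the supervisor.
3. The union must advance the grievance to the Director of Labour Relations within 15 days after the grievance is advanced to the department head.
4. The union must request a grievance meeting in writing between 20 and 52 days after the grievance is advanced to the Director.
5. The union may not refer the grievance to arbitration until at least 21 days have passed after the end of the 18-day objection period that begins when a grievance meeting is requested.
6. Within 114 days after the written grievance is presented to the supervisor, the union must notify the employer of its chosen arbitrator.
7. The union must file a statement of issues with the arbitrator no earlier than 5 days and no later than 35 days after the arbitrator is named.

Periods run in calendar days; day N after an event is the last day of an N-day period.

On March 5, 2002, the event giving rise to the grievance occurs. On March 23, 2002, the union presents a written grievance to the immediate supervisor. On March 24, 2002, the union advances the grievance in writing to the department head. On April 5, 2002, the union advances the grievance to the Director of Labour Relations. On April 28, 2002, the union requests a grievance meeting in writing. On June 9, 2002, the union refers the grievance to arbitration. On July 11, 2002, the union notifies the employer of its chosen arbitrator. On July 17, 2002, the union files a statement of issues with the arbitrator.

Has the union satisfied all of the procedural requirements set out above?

Step 1: 21 days after March 5, 2002 (when the grieved event occurs) is March 26, 2002; done March 23, 2002 — timely.
Step 2: 54 days after March 23, 2002 (when the written grievance is presented to the supervisor) is May 16, 2002; completed March 24, 2002, before the deadline.
Step 3: 15 days after March 24, 2002 (when the grievance is advanced to the department head) is April 8, 2002; April 5, 2002 is within that limit.
Step 4: the window is 20–52 days after April 5, 2002 (when the grievance is advanced to the Director), so April 25, 2002 through May 27, 2002; done April 28, 2002 — within the window.
Step 5: the earliest permitted date is 21 days after May 16, 2002 (end of the 18-day objection period, which began when a grievance meeting is requested on April 28, 2002), i.e. June 6, 2002; June 9, 2002 is on or after that date.
Step 6: 114 days after March 23, 2002 (when the written grievance is presented to the supervisor) is July 15, 2002; completed July 11, 2002, before the deadline.
Step 7: the window is 5–35 days after July 11, 2002 (when the arbitrator is named), so July 16, 2002 through August 15, 2002; done July 17, 2002 — within the window.

Yes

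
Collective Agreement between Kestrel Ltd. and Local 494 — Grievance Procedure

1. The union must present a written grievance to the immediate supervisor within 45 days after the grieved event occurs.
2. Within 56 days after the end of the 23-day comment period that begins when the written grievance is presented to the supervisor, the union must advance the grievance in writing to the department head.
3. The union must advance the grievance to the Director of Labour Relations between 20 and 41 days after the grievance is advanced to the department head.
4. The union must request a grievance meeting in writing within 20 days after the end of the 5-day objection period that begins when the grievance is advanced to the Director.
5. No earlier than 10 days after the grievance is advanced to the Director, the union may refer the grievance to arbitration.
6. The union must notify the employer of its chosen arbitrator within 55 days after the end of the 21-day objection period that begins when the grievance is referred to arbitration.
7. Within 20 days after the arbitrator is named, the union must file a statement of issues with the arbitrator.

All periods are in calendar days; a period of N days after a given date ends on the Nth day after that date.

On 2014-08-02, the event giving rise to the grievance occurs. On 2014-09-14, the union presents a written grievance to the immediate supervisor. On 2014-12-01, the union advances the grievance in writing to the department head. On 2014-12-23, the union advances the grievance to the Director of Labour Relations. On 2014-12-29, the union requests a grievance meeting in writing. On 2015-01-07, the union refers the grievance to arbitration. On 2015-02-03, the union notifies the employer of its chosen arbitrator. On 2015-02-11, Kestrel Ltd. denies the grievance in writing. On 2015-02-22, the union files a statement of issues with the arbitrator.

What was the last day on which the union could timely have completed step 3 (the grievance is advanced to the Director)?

2015-01-11

Step 3 runs from 2014-12-01, when the grievance is advanced to the department head. The window is 20–41 days after 2014-12-01; it closes on 2015-01-11.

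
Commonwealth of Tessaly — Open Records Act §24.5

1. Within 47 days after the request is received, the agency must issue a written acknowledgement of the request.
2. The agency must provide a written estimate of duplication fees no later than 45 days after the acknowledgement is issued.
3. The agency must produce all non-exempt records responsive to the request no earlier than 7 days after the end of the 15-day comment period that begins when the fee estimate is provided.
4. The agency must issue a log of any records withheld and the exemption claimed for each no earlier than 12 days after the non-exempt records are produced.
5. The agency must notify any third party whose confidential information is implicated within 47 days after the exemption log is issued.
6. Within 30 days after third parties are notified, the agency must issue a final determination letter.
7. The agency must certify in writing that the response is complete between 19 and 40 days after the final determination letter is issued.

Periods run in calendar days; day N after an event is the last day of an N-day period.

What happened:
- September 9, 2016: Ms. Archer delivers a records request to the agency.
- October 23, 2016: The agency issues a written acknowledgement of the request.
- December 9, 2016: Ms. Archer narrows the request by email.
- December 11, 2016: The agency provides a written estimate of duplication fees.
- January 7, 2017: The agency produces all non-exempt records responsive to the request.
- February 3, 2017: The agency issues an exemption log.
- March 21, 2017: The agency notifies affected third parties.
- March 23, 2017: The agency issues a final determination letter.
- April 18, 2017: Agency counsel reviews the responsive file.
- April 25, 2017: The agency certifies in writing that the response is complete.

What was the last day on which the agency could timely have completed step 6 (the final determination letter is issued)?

Step 6 runs from March 21, 2017, when third parties are notified. 30 days after March 21, 2017 is April 20, 2017.

April 20, 2017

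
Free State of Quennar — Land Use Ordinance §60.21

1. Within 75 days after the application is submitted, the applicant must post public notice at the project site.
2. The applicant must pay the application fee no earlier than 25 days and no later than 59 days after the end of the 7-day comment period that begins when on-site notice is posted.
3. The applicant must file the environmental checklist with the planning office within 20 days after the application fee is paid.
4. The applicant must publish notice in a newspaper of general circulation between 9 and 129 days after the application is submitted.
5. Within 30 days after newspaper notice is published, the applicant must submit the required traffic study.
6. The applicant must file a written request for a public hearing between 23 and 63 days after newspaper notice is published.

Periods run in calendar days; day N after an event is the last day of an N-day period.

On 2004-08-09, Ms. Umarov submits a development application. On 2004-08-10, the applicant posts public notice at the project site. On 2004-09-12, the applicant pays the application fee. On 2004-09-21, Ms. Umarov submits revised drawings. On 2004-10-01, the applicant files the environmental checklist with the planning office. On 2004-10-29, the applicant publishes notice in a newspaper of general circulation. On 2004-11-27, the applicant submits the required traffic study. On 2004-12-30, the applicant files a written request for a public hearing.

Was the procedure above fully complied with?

Yes

(1) due by 2004-08-09 + 75 days = 2004-10-23; 2004-08-10 is within that limit.
(2) the permitted window runs from 2004-08-17 + 25 = 2004-09-11 to 2004-08-17 + 59 = 2004-10-15; done 2004-09-12, which is between those dates.
(3) due by 2004-09-12 + 20 days = 2004-10-02; 2004-10-01 is within that limit.
(4) the permitted window runs from 2004-08-09 + 9 = 2004-08-18 to 2004-08-09 + 129 = 2004-12-16; 2004-10-29 falls inside that range.
(5) due by 2004-10-29 + 30 days = 2004-11-28; done 2004-11-27 — timely.
(6) the permitted window runs from 2004-10-29 + 23 = 2004-11-21 to 2004-10-29 + 63 = 2004-12-31; 2004-12-30 falls inside that range.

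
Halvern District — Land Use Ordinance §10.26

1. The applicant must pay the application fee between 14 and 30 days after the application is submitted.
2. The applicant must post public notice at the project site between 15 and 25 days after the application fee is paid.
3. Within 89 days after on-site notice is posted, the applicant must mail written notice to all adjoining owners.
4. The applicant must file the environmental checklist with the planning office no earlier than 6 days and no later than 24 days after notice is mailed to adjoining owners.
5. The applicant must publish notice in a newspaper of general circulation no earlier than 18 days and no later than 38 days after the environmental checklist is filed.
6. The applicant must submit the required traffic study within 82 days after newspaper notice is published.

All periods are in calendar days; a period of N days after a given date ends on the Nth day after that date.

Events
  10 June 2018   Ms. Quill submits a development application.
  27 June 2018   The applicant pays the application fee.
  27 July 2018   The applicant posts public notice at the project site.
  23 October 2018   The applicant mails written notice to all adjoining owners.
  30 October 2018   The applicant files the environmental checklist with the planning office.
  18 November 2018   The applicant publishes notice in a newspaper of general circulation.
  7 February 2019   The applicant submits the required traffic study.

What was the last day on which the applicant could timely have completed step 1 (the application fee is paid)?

Step 1 runs from 10 June 2018, when the application is submitted. The window is 14–30 days after 10 June 2018; it closes on 10 July 2018.

10 July 2018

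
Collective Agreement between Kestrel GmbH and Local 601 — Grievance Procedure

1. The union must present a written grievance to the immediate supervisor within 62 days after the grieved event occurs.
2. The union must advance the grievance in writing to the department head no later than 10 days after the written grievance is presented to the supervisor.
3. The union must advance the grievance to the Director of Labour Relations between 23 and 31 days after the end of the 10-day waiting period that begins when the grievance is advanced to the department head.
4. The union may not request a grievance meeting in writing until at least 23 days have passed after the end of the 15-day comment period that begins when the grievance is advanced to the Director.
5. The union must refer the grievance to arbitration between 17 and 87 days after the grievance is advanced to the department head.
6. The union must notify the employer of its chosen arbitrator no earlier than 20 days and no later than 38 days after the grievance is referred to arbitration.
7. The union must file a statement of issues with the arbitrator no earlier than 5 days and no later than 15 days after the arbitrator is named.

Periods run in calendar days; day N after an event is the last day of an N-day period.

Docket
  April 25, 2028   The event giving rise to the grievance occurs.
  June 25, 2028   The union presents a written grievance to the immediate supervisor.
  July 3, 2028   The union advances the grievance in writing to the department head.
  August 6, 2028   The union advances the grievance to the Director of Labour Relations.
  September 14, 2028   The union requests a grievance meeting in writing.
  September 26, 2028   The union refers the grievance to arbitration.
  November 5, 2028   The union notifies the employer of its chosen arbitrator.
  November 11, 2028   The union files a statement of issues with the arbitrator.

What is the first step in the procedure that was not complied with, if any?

(1) due by April 25, 2028 + 62 days = June 26, 2028; done June 25, 2028 — timely.
(2) due by June 25, 2028 + 10 days = July 5, 2028; done July 3, 2028 — timely.
(3) the permitted window runs from July 13, 2028 + 23 = August 5, 2028 to July 13, 2028 + 31 = August 13, 2028; done August 6, 2028 — within the window.
(4) permitted from August 21, 2028 + 23 days = September 13, 2028 onward; done September 14, 2028 — permitted.
(5) the permitted window runs from July 3, 2028 + 17 = July 20, 2028 to July 3, 2028 + 87 = September 28, 2028; done September 26, 2028, which is between those dates.
(6) the permitted window runs from September 26, 2028 + 20 = October 16, 2028 to September 26, 2028 + 38 = November 3, 2028; done November 5, 2028 — 2 days after the window closed.

Step 6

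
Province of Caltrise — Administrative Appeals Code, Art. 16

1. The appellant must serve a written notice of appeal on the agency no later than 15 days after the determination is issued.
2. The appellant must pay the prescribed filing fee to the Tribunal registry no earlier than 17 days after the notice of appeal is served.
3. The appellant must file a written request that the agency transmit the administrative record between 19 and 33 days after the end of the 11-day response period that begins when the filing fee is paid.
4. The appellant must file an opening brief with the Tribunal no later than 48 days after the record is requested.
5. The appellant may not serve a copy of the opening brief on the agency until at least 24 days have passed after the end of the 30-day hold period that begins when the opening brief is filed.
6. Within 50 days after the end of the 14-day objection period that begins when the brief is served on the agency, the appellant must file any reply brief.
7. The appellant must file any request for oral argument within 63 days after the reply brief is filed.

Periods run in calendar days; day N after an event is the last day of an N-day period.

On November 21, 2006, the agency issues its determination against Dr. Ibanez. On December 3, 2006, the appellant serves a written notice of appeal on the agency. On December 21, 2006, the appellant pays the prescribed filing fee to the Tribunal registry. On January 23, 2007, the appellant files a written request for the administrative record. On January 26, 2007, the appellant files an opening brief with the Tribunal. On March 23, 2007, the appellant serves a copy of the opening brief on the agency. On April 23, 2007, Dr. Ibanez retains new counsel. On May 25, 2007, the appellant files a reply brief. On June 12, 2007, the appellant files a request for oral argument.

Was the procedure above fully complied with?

Step 1 — counting 15 days from November 21, 2006 (when the determination is issued) gives a deadline of December 6, 2006; completed December 3, 2006, before the deadline.
Step 2 — must wait 17 days from December 3, 2006 (when the notice of appeal is served), so not before December 20, 2006; December 21, 2006 is on or after that date.
Step 3 — 19 and 33 days from January 1, 2007 (end of the 11-day response period, which began when the filing fee is paid on December 21, 2006) are January 20, 2007 and February 3, 2007 respectively; done January 23, 2007, which is between those dates.
Step 4 — counting 48 days from January 23, 2007 (when the record is requested) gives a deadline of March 12, 2007; done January 26, 2007 — timely.
Step 5 — must wait 24 days from February 25, 2007 (end of the 30-day hold period, which began when the opening brief is filed on January 26, 2007), so not before March 21, 2007; done March 23, 2007 — permitted.
Step 6 — counting 50 days from April 6, 2007 (end of the 14-day objection period, which began when the brief is served on the agency on March 23, 2007) gives a deadline of May 26, 2007; completed May 25, 2007, before the deadline.
Step 7 — counting 63 days from May 25, 2007 (when the reply brief is filed) gives a deadline of July 27, 2007; completed June 12, 2007, before the deadline.

Yes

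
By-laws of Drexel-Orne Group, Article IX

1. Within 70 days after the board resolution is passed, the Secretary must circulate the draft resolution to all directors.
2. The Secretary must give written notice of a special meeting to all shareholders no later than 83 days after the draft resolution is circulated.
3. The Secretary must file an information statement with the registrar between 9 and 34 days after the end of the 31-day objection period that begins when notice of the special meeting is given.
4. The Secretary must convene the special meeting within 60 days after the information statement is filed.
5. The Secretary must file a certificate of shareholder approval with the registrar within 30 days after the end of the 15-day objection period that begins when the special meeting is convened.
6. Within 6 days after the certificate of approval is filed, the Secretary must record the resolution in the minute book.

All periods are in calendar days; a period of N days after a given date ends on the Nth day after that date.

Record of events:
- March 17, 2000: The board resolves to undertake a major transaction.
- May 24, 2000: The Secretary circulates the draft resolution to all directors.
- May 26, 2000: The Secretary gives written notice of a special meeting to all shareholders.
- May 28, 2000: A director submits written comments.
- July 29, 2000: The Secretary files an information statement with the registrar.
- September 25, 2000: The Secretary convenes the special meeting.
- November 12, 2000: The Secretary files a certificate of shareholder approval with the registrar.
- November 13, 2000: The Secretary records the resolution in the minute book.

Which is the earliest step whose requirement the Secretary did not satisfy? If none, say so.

Step 5

Step 1: 70 days after March 17, 2000 (when the board resolution is passed) is May 26, 2000; completed May 24, 2000, before the deadline.
Step 2: 83 days after May 24, 2000 (when the draft resolution is circulated) is August 15, 2000; done May 26, 2000 — timely.
Step 3: the window is 9–34 days after June 26, 2000 (end of the 31-day objection period, which began when notice of the special meeting is given on May 26, 2000), so July 5, 2000 through July 30, 2000; done July 29, 2000, which is between those dates.
Step 4: 60 days after July 29, 2000 (when the information statement is filed) is September 27, 2000; done September 25, 2000 — timely.
Step 5: 30 days after October 10, 2000 (end of the 15-day objection period, which began when the special meeting is convened on September 25, 2000) is November 9, 2000; done November 12, 2000 — 3 days late.
The analysis stops there.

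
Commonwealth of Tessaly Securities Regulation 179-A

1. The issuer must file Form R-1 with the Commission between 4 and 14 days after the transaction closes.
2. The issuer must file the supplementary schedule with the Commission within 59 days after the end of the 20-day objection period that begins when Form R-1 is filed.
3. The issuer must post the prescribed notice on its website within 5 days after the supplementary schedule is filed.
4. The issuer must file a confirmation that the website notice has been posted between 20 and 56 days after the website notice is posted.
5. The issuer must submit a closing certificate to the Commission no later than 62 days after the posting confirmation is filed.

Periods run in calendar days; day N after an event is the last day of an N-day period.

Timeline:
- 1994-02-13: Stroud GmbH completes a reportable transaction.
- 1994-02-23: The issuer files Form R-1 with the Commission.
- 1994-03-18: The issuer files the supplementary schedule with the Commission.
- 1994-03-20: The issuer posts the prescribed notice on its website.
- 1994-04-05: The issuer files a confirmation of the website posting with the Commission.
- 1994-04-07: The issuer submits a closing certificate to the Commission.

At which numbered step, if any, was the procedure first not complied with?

(1) the permitted window runs from 1994-02-13 + 4 = 1994-02-17 to 1994-02-13 + 14 = 1994-02-27; done 1994-02-23, which is between those dates.
(2) due by 1994-03-15 + 59 days = 1994-05-13; 1994-03-18 is within that limit.
(3) due by 1994-03-18 + 5 days = 1994-03-23; 1994-03-20 is within that limit.
(4) the permitted window runs from 1994-03-20 + 20 = 1994-04-09 to 1994-03-20 + 56 = 1994-05-15; 1994-04-05 is 4 days too early.
That is the first point of non-compliance.

Step 4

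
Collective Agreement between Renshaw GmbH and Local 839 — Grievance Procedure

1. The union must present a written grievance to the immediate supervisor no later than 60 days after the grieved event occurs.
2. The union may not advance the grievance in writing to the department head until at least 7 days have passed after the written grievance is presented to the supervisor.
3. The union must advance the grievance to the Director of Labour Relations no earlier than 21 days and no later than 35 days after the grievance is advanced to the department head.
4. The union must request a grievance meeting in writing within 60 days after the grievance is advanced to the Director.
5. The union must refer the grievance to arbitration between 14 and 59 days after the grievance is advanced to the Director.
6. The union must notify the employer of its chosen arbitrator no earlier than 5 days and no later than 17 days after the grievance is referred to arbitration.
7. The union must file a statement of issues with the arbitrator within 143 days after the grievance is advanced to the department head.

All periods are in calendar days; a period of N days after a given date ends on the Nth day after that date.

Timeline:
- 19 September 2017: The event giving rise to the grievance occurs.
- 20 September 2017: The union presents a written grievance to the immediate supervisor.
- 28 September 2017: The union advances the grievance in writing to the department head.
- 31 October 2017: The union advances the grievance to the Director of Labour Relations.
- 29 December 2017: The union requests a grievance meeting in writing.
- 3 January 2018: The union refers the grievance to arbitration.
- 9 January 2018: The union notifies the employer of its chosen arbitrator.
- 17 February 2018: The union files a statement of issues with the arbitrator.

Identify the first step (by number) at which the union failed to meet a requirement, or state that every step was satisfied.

Step 5

Step 1 — counting 60 days from 19 September 2017 (when the grieved event occurs) gives a deadline of 18 November 2017; done 20 September 2017 — timely.
Step 2 — must wait 7 days from 20 September 2017 (when the written grievance is presented to the supervisor), so not before 27 September 2017; 28 September 2017 is on or after that date.
Step 3 — 21 and 35 days from 28 September 2017 (when the grievance is advanced to the department head) are 19 October 2017 and 2 November 2017 respectively; 31 October 2017 falls inside that range.
Step 4 — counting 60 days from 31 October 2017 (when the grievance is advanced to the Director) gives a deadline of 30 December 2017; 29 December 2017 is within that limit.
Step 5 — 14 and 59 days from 31 October 2017 (when the grievance is advanced to the Director) are 14 November 2017 and 29 December 2017 respectively; done 3 January 2018 — 5 days after the window closed.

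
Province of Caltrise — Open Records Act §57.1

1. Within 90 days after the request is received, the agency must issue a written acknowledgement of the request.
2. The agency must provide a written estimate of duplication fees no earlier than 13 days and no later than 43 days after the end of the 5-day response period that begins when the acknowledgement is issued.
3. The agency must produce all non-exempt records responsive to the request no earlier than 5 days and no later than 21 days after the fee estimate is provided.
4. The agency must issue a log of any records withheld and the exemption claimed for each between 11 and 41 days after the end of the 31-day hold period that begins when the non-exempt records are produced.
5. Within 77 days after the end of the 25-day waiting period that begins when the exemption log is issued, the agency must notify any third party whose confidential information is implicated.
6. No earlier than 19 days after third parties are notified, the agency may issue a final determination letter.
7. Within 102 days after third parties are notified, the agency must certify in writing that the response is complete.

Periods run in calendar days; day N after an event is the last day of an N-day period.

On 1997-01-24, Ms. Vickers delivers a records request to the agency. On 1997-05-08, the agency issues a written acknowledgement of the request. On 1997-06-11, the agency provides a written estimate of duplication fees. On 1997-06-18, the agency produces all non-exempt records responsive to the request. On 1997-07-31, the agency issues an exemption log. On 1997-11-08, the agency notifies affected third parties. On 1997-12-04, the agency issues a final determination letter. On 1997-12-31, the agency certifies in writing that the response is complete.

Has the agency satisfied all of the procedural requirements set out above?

No

Step 1 — counting 90 days from 1997-01-24 (when the request is received) gives a deadline of 1997-04-24; not done until 1997-05-08, 14 days after the deadline.
The analysis stops there.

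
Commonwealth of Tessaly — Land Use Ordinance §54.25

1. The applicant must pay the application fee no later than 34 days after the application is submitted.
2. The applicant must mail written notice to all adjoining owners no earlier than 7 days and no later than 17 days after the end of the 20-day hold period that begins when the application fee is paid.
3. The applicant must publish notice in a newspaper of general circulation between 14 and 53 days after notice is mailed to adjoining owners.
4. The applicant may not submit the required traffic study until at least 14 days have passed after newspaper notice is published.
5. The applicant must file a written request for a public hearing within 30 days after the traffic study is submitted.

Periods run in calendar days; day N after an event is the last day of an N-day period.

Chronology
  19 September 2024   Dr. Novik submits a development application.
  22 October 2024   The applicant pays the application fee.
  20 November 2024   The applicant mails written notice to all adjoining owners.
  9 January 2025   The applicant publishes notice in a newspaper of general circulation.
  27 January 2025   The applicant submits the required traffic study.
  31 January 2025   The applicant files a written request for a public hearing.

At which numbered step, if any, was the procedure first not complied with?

Step 1 — counting 34 days from 19 September 2024 (when the application is submitted) gives a deadline of 23 October 2024; completed 22 October 2024, before the deadline.
Step 2 — 7 and 17 days from 11 November 2024 (end of the 20-day hold period, which began when the application fee is paid on 22 October 2024) are 18 November 2024 and 28 November 2024 respectively; done 20 November 2024 — within the window.
Step 3 — 14 and 53 days from 20 November 2024 (when notice is mailed to adjoining owners) are 4 December 2024 and 12 January 2025 respectively; 9 January 2025 falls inside that range.
Step 4 — must wait 14 days from 9 January 2025 (when newspaper notice is published), so not before 23 January 2025; done 27 January 2025 — permitted.
Step 5 — counting 30 days from 27 January 2025 (when the traffic study is submitted) gives a deadline of 26 February 2025; done 31 January 2025 — timely.

None — every step was satisfied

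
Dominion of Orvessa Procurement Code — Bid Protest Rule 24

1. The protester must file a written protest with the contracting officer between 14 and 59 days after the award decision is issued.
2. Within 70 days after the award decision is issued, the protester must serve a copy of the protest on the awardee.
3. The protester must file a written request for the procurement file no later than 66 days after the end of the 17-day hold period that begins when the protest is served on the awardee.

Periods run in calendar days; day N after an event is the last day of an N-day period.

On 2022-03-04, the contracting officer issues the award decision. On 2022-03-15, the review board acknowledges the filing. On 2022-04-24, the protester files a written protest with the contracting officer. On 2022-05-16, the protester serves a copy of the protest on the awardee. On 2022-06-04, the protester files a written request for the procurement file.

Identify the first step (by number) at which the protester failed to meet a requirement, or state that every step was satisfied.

(1) the permitted window runs from 2022-03-04 + 14 = 2022-03-18 to 2022-03-04 + 59 = 2022-05-02; 2022-04-24 falls inside that range.
(2) due by 2022-03-04 + 70 days = 2022-05-13; done 2022-05-16 — 3 days late.

Step 2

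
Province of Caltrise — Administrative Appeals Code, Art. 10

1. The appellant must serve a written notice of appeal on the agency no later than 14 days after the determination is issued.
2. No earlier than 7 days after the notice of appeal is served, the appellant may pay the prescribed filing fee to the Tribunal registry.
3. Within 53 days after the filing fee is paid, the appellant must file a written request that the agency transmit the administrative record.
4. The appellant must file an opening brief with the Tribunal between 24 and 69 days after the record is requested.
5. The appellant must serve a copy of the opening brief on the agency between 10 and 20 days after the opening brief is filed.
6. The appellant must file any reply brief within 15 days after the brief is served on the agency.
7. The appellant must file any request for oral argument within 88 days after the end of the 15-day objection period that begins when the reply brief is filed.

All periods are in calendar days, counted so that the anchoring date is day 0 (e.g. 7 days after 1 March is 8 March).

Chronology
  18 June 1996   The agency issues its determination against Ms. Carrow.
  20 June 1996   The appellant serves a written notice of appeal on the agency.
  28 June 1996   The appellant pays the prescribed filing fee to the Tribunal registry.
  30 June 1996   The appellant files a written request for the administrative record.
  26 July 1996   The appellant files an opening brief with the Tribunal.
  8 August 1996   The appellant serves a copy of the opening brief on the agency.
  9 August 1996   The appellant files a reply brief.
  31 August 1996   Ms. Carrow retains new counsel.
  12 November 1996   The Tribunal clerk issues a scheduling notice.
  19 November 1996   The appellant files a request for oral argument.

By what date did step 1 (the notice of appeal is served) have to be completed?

2 July 1996

Step 1 runs from 18 June 1996, when the determination is issued. 14 days after 18 June 1996 is 2 July 1996.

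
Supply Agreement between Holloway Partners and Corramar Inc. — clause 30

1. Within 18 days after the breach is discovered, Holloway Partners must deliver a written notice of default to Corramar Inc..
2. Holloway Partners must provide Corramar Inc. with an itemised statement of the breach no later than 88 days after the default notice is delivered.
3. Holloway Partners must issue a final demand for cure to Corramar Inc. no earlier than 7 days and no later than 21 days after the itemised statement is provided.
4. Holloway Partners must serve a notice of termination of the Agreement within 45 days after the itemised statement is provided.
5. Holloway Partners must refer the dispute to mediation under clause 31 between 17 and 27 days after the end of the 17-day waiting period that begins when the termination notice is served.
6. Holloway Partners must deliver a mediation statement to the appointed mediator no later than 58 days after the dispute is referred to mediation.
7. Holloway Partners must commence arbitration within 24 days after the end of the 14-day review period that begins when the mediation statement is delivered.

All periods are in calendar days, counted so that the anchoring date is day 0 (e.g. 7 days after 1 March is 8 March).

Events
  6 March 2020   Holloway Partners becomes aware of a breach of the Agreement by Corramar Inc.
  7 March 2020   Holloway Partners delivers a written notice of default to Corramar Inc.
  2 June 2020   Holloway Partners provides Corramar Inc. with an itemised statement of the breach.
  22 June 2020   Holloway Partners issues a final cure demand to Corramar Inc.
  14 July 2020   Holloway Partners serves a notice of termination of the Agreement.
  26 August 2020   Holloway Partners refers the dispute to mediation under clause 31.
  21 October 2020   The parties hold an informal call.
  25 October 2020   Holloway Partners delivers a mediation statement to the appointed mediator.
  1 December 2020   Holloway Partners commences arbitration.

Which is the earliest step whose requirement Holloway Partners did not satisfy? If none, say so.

Step 6

Step 1: 18 days after 6 March 2020 (when the breach is discovered) is 24 March 2020; 7 March 2020 is within that limit.
Step 2: 88 days after 7 March 2020 (when the default notice is delivered) is 3 June 2020; done 2 June 2020 — timely.
Step 3: the window is 7–21 days after 2 June 2020 (when the itemised statement is provided), so 9 June 2020 through 23 June 2020; done 22 June 2020 — within the window.
Step 4: 45 days after 2 June 2020 (when the itemised statement is provided) is 17 July 2020; 14 July 2020 is within that limit.
Step 5: the window is 17–27 days after 31 July 2020 (end of the 17-day waiting period, which began when the termination notice is served on 14 July 2020), so 17 August 2020 through 27 August 2020; done 26 August 2020 — within the window.
Step 6: 58 days after 26 August 2020 (when the dispute is referred to mediation) is 23 October 2020; not done until 25 October 2020, 2 days after the deadline.
No need to go further; step 6 was not satisfied.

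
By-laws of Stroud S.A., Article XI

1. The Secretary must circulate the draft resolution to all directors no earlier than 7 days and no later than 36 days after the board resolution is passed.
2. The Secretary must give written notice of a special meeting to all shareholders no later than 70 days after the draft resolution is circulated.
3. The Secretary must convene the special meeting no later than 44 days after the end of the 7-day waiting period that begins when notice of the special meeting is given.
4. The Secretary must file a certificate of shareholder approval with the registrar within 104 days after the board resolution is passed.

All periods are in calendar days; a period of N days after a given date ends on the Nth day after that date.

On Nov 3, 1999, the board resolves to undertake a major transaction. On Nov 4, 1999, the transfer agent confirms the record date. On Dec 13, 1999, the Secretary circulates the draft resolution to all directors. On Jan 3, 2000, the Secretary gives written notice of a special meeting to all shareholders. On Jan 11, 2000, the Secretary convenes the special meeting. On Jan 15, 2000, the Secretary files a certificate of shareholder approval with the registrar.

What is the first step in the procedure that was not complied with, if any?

Step 1

Step 1 — 7 and 36 days from Nov 3, 1999 (when the board resolution is passed) are Nov 10, 1999 and Dec 9, 1999 respectively; done Dec 13, 1999 — 4 days after the window closed.
The analysis stops there.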